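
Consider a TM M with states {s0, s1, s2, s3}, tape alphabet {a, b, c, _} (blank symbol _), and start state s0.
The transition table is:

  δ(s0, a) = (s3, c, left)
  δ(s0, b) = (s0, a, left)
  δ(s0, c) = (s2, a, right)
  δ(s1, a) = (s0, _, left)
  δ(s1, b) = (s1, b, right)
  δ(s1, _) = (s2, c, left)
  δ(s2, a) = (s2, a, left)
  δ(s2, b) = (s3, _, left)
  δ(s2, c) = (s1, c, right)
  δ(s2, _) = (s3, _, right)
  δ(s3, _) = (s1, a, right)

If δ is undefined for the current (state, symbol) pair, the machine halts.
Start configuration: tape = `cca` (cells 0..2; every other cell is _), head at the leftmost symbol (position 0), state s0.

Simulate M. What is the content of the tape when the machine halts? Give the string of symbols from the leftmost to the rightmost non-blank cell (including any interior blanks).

s0 | [c]ca__   read c → write a, move right, go to s2
s2 | a[c]a__   read c → write c, move right, go to s1
s1 | ac[a]__   read a → write _, move left, go to s0
s0 | a[c]___   read c → write a, move right, go to s2
s2 | aa[_]__   read _ → write _, move right, go to s3
s3 | aa_[_]_   read _ → write a, move right, go to s1
s1 | aa_a[_]   read _ → write c, move left, go to s2
s2 | aa_[a]c   read a → write a, move left, go to s2
s2 | aa[_]ac   read _ → write _, move right, go to s3
s3 | aa_[a]c
The non-blank tape span at halt is aa_ac.

aa_ac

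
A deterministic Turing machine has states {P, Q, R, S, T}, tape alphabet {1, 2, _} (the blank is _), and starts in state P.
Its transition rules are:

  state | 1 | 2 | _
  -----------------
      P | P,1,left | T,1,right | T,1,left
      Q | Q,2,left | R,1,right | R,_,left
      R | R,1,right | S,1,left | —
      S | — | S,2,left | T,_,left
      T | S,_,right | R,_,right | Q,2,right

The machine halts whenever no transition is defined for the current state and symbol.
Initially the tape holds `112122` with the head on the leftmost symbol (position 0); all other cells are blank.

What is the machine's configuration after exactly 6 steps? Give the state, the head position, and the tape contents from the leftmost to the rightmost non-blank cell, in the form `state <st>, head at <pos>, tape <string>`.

state=P head=0 tape=__[1]12122   (P,1)→(P,1,left)
state=P head=-1 tape=_[_]112122   (P,_)→(T,1,left)
state=T head=-2 tape=[_]1112122   (T,_)→(Q,2,right)
state=Q head=-1 tape=2[1]112122   (Q,1)→(Q,2,left)
state=Q head=-2 tape=[2]2112122   (Q,2)→(R,1,right)
state=R head=-1 tape=1[2]112122   (R,2)→(S,1,left)
state=S head=-2 tape=[1]1112122
After 6 steps: state S, head at -2, tape 11112122.

state S, head at -2, tape 11112122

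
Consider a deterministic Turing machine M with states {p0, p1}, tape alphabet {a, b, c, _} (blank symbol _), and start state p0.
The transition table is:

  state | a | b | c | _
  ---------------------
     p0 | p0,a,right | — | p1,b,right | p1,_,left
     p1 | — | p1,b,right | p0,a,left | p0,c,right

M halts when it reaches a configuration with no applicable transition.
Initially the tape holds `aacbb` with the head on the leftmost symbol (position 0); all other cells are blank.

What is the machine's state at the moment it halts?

p0 | [a]acbb__   read a → write a, move right, go to p0
p0 | a[a]cbb__   read a → write a, move right, go to p0
p0 | aa[c]bb__   read c → write b, move right, go to p1
p1 | aab[b]b__   read b → write b, move right, go to p1
p1 | aabb[b]__   read b → write b, move right, go to p1
p1 | aabbb[_]_   read _ → write c, move right, go to p0
p0 | aabbbc[_]   read _ → write _, move left, go to p1
p1 | aabbb[c]_   read c → write a, move left, go to p0
p0 | aabb[b]a_
No transition is defined for (p0, b); M halts in state p0.

p0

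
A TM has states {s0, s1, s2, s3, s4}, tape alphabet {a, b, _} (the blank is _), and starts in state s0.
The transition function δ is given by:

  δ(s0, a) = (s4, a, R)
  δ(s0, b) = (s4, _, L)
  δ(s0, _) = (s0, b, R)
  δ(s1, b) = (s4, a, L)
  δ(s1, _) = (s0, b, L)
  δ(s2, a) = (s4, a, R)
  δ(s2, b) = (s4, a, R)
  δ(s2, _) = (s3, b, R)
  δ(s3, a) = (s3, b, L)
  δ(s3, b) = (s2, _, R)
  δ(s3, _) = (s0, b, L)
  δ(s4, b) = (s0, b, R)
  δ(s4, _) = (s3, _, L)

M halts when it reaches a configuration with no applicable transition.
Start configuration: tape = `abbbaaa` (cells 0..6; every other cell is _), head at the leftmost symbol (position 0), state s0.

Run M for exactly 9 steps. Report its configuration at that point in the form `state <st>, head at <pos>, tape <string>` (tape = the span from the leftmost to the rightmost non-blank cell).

s0 | [a]bbbaaa   read a → write a, move R, go to s4
s4 | a[b]bbaaa   read b → write b, move R, go to s0
s0 | ab[b]baaa   read b → write _, move L, go to s4
s4 | a[b]_baaa   read b → write b, move R, go to s0
s0 | ab[_]baaa   read _ → write b, move R, go to s0
s0 | abb[b]aaa   read b → write _, move L, go to s4
s4 | ab[b]_aaa   read b → write b, move R, go to s0
s0 | abb[_]aaa   read _ → write b, move R, go to s0
s0 | abbb[a]aa   read a → write a, move R, go to s4
s4 | abbba[a]a
After 9 steps: state s4, head at 5, tape abbbaaa.

state s4, head at 5, tape abbbaaa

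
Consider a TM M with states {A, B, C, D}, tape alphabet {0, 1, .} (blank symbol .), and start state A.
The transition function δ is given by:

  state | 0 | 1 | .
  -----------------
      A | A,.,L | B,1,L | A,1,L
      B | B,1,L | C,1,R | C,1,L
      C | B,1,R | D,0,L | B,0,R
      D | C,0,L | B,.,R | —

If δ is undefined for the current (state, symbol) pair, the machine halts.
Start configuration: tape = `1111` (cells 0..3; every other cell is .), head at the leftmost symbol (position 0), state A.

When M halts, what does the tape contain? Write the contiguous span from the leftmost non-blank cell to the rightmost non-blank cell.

state=A head=0 tape=...[1]111   (A,1)→(B,1,L)
state=B head=-1 tape=..[.]1111   (B,.)→(C,1,L)
state=C head=-2 tape=.[.]11111   (C,.)→(B,0,R)
state=B head=-1 tape=.0[1]1111   (B,1)→(C,1,R)
state=C head=0 tape=.01[1]111   (C,1)→(D,0,L)
state=D head=-1 tape=.0[1]0111   (D,1)→(B,.,R)
state=B head=0 tape=.0.[0]111   (B,0)→(B,1,L)
state=B head=-1 tape=.0[.]1111   (B,.)→(C,1,L)
state=C head=-2 tape=.[0]11111   (C,0)→(B,1,R)
state=B head=-1 tape=.1[1]1111   (B,1)→(C,1,R)
state=C head=0 tape=.11[1]111   (C,1)→(D,0,L)
state=D head=-1 tape=.1[1]0111   (D,1)→(B,.,R)
state=B head=0 tape=.1.[0]111   (B,0)→(B,1,L)
state=B head=-1 tape=.1[.]1111   (B,.)→(C,1,L)
state=C head=-2 tape=.[1]11111   (C,1)→(D,0,L)
state=D head=-3 tape=[.]011111
The non-blank tape span at halt is 011111.

011111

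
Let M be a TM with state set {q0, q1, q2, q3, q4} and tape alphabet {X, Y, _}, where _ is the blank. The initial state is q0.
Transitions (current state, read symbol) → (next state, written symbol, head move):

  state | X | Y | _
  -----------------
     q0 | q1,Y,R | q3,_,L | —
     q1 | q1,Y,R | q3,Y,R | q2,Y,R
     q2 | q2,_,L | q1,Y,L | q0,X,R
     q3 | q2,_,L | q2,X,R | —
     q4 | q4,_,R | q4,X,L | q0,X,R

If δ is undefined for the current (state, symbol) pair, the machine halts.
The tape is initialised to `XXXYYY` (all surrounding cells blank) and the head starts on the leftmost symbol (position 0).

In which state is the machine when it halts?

state=q0 head=0 tape=[X]XXYYY_   (q0,X)→(q1,Y,R)
state=q1 head=1 tape=Y[X]XYYY_   (q1,X)→(q1,Y,R)
state=q1 head=2 tape=YY[X]YYY_   (q1,X)→(q1,Y,R)
state=q1 head=3 tape=YYY[Y]YY_   (q1,Y)→(q3,Y,R)
state=q3 head=4 tape=YYYY[Y]Y_   (q3,Y)→(q2,X,R)
state=q2 head=5 tape=YYYYX[Y]_   (q2,Y)→(q1,Y,L)
state=q1 head=4 tape=YYYY[X]Y_   (q1,X)→(q1,Y,R)
state=q1 head=5 tape=YYYYY[Y]_   (q1,Y)→(q3,Y,R)
state=q3 head=6 tape=YYYYYY[_]
No transition is defined for (q3, _); M halts in state q3.

q3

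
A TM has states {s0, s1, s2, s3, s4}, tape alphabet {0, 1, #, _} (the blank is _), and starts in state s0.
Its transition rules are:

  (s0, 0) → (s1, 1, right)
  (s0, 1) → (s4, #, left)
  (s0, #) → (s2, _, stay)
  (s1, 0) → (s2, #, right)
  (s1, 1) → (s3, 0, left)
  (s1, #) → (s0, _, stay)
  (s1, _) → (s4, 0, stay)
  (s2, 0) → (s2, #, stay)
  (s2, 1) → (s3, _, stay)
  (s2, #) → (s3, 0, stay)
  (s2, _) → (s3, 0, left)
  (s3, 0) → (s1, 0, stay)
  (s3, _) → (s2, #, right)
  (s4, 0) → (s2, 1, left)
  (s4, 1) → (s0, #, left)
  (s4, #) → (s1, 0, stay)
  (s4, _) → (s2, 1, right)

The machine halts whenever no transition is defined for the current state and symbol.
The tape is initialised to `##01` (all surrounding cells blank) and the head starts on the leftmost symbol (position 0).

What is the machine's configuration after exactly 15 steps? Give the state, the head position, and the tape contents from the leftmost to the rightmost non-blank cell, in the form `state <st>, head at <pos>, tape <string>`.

s0 | _[#]#01   read # → write _, move stay, go to s2
s2 | _[_]#01   read _ → write 0, move left, go to s3
s3 | [_]0#01   read _ → write #, move right, go to s2
s2 | #[0]#01   read 0 → write #, move stay, go to s2
s2 | #[#]#01   read # → write 0, move stay, go to s3
s3 | #[0]#01   read 0 → write 0, move stay, go to s1
s1 | #[0]#01   read 0 → write #, move right, go to s2
s2 | ##[#]01   read # → write 0, move stay, go to s3
s3 | ##[0]01   read 0 → write 0, move stay, go to s1
s1 | ##[0]01   read 0 → write #, move right, go to s2
s2 | ###[0]1   read 0 → write #, move stay, go to s2
s2 | ###[#]1   read # → write 0, move stay, go to s3
s3 | ###[0]1   read 0 → write 0, move stay, go to s1
s1 | ###[0]1   read 0 → write #, move right, go to s2
s2 | ####[1]   read 1 → write _, move stay, go to s3
s3 | ####[_]
After 15 steps: state s3, head at 3, tape ####.

state s3, head at 3, tape ####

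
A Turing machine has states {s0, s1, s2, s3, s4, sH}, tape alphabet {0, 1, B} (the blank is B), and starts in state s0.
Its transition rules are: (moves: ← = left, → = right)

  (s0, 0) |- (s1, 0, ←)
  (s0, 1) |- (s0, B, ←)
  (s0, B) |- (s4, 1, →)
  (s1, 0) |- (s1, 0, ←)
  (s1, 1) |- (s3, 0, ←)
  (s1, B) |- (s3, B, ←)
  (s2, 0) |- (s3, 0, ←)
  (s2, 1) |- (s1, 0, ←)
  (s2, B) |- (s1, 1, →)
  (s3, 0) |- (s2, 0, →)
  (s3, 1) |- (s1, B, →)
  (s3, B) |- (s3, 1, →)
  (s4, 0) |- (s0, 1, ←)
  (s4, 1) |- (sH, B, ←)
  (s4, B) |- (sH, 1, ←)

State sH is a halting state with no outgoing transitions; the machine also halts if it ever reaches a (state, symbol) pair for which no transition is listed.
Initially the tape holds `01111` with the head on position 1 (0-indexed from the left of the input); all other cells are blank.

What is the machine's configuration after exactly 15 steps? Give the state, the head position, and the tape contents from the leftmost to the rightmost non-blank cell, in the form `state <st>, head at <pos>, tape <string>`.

s0 | BB0[1]111   read 1 → write B, move ←, go to s0
s0 | BB[0]B111   read 0 → write 0, move ←, go to s1
s1 | B[B]0B111   read B → write B, move ←, go to s3
s3 | [B]B0B111   read B → write 1, move →, go to s3
s3 | 1[B]0B111   read B → write 1, move →, go to s3
s3 | 11[0]B111   read 0 → write 0, move →, go to s2
s2 | 110[B]111   read B → write 1, move →, go to s1
s1 | 1101[1]11   read 1 → write 0, move ←, go to s3
s3 | 110[1]011   read 1 → write B, move →, go to s1
s1 | 110B[0]11   read 0 → write 0, move ←, go to s1
s1 | 110[B]011   read B → write B, move ←, go to s3
s3 | 11[0]B011   read 0 → write 0, move →, go to s2
s2 | 110[B]011   read B → write 1, move →, go to s1
s1 | 1101[0]11   read 0 → write 0, move ←, go to s1
s1 | 110[1]011   read 1 → write 0, move ←, go to s3
s3 | 11[0]0011
After 15 steps: state s3, head at 0, tape 1100011.

state s3, head at 0, tape 1100011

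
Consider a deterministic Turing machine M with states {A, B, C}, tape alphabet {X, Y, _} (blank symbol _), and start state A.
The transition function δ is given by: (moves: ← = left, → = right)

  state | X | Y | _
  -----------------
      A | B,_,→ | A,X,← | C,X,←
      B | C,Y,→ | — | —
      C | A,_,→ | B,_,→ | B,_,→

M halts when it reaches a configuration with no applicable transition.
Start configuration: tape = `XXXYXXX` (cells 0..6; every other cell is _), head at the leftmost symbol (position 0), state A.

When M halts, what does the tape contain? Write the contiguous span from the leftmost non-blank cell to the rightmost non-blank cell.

A | [X]XXYXXX___   read X → write _, move →, go to B
B | _[X]XYXXX___   read X → write Y, move →, go to C
C | _Y[X]YXXX___   read X → write _, move →, go to A
A | _Y_[Y]XXX___   read Y → write X, move ←, go to A
A | _Y[_]XXXX___   read _ → write X, move ←, go to C
C | _[Y]XXXXX___   read Y → write _, move →, go to B
B | __[X]XXXX___   read X → write Y, move →, go to C
C | __Y[X]XXX___   read X → write _, move →, go to A
A | __Y_[X]XX___   read X → write _, move →, go to B
B | __Y__[X]X___   read X → write Y, move →, go to C
C | __Y__Y[X]___   read X → write _, move →, go to A
A | __Y__Y_[_]__   read _ → write X, move ←, go to C
C | __Y__Y[_]X__   read _ → write _, move →, go to B
B | __Y__Y_[X]__   read X → write Y, move →, go to C
C | __Y__Y_Y[_]_   read _ → write _, move →, go to B
B | __Y__Y_Y_[_]
The non-blank tape span at halt is Y__Y_Y.

Y__Y_Y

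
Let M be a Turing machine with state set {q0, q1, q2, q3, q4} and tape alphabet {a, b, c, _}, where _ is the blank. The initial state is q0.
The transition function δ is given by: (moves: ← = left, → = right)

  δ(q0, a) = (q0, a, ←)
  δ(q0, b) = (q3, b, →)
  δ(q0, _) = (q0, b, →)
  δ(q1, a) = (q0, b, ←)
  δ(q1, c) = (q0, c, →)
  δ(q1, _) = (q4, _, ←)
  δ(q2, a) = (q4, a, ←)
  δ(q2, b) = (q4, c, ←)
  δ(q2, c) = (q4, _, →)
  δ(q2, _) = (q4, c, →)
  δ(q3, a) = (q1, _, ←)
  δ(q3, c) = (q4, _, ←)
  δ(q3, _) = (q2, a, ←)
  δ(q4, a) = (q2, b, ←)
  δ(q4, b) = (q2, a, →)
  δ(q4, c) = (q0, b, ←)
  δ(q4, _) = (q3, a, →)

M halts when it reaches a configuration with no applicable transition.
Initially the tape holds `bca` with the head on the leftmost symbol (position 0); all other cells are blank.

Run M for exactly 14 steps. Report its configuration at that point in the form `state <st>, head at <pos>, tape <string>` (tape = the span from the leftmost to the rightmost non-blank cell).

state q0, head at 2, tape ababaa

state=q0 head=0 tape=[b]ca___   (q0,b)→(q3,b,→)
state=q3 head=1 tape=b[c]a___   (q3,c)→(q4,_,←)
state=q4 head=0 tape=[b]_a___   (q4,b)→(q2,a,→)
state=q2 head=1 tape=a[_]a___   (q2,_)→(q4,c,→)
state=q4 head=2 tape=ac[a]___   (q4,a)→(q2,b,←)
state=q2 head=1 tape=a[c]b___   (q2,c)→(q4,_,→)
state=q4 head=2 tape=a_[b]___   (q4,b)→(q2,a,→)
state=q2 head=3 tape=a_a[_]__   (q2,_)→(q4,c,→)
state=q4 head=4 tape=a_ac[_]_   (q4,_)→(q3,a,→)
state=q3 head=5 tape=a_aca[_]   (q3,_)→(q2,a,←)
state=q2 head=4 tape=a_ac[a]a   (q2,a)→(q4,a,←)
state=q4 head=3 tape=a_a[c]aa   (q4,c)→(q0,b,←)
state=q0 head=2 tape=a_[a]baa   (q0,a)→(q0,a,←)
state=q0 head=1 tape=a[_]abaa   (q0,_)→(q0,b,→)
state=q0 head=2 tape=ab[a]baa
After 14 steps: state q0, head at 2, tape ababaa.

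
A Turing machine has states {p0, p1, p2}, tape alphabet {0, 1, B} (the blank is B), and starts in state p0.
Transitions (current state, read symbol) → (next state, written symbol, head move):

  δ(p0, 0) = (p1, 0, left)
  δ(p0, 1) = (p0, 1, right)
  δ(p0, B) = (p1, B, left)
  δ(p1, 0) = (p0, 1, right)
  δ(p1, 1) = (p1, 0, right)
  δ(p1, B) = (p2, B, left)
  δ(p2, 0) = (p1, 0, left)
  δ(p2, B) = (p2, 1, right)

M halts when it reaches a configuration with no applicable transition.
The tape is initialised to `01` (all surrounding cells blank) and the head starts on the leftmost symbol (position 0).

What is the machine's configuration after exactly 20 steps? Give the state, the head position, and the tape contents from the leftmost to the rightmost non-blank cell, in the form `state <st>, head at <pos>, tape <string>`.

state=p0 head=0 tape=BB[0]1B   (p0,0)→(p1,0,left)
state=p1 head=-1 tape=B[B]01B   (p1,B)→(p2,B,left)
state=p2 head=-2 tape=[B]B01B   (p2,B)→(p2,1,right)
state=p2 head=-1 tape=1[B]01B   (p2,B)→(p2,1,right)
state=p2 head=0 tape=11[0]1B   (p2,0)→(p1,0,left)
state=p1 head=-1 tape=1[1]01B   (p1,1)→(p1,0,right)
state=p1 head=0 tape=10[0]1B   (p1,0)→(p0,1,right)
state=p0 head=1 tape=101[1]B   (p0,1)→(p0,1,right)
state=p0 head=2 tape=1011[B]   (p0,B)→(p1,B,left)
state=p1 head=1 tape=101[1]B   (p1,1)→(p1,0,right)
state=p1 head=2 tape=1010[B]   (p1,B)→(p2,B,left)
state=p2 head=1 tape=101[0]B   (p2,0)→(p1,0,left)
state=p1 head=0 tape=10[1]0B   (p1,1)→(p1,0,right)
state=p1 head=1 tape=100[0]B   (p1,0)→(p0,1,right)
state=p0 head=2 tape=1001[B]   (p0,B)→(p1,B,left)
state=p1 head=1 tape=100[1]B   (p1,1)→(p1,0,right)
state=p1 head=2 tape=1000[B]   (p1,B)→(p2,B,left)
state=p2 head=1 tape=100[0]B   (p2,0)→(p1,0,left)
state=p1 head=0 tape=10[0]0B   (p1,0)→(p0,1,right)
state=p0 head=1 tape=101[0]B   (p0,0)→(p1,0,left)
state=p1 head=0 tape=10[1]0B
After 20 steps: state p1, head at 0, tape 1010.

state p1, head at 0, tape 1010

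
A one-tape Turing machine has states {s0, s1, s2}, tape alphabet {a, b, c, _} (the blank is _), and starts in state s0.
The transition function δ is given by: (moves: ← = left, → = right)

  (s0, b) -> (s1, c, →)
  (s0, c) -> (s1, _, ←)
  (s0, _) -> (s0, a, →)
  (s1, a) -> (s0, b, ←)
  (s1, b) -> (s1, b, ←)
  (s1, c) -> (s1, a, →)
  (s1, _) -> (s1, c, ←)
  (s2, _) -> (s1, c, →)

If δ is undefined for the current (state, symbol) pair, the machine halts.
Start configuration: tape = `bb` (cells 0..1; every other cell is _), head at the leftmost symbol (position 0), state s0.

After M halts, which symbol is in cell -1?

state=s0 head=0 tape=_[b]b   (s0,b)→(s1,c,→)
state=s1 head=1 tape=_c[b]   (s1,b)→(s1,b,←)
state=s1 head=0 tape=_[c]b   (s1,c)→(s1,a,→)
state=s1 head=1 tape=_a[b]   (s1,b)→(s1,b,←)
state=s1 head=0 tape=_[a]b   (s1,a)→(s0,b,←)
state=s0 head=-1 tape=[_]bb   (s0,_)→(s0,a,→)
state=s0 head=0 tape=a[b]b   (s0,b)→(s1,c,→)
state=s1 head=1 tape=ac[b]   (s1,b)→(s1,b,←)
state=s1 head=0 tape=a[c]b   (s1,c)→(s1,a,→)
state=s1 head=1 tape=aa[b]   (s1,b)→(s1,b,←)
state=s1 head=0 tape=a[a]b   (s1,a)→(s0,b,←)
state=s0 head=-1 tape=[a]bb
Cell -1 holds a when M halts.

a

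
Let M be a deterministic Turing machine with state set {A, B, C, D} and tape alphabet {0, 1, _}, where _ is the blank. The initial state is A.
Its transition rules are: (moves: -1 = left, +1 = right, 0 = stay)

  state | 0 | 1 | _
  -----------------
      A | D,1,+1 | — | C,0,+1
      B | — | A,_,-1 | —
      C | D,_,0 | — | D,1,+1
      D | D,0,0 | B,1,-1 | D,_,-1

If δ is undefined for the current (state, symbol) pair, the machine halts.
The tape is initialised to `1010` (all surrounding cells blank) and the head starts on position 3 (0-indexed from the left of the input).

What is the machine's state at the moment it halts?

state=A head=3 tape=__101[0]_   (A,0)→(D,1,+1)
state=D head=4 tape=__1011[_]   (D,_)→(D,_,-1)
state=D head=3 tape=__101[1]_   (D,1)→(B,1,-1)
state=B head=2 tape=__10[1]1_   (B,1)→(A,_,-1)
state=A head=1 tape=__1[0]_1_   (A,0)→(D,1,+1)
state=D head=2 tape=__11[_]1_   (D,_)→(D,_,-1)
state=D head=1 tape=__1[1]_1_   (D,1)→(B,1,-1)
state=B head=0 tape=__[1]1_1_   (B,1)→(A,_,-1)
state=A head=-1 tape=_[_]_1_1_   (A,_)→(C,0,+1)
state=C head=0 tape=_0[_]1_1_   (C,_)→(D,1,+1)
state=D head=1 tape=_01[1]_1_   (D,1)→(B,1,-1)
state=B head=0 tape=_0[1]1_1_   (B,1)→(A,_,-1)
state=A head=-1 tape=_[0]_1_1_   (A,0)→(D,1,+1)
state=D head=0 tape=_1[_]1_1_   (D,_)→(D,_,-1)
state=D head=-1 tape=_[1]_1_1_   (D,1)→(B,1,-1)
state=B head=-2 tape=[_]1_1_1_
No transition is defined for (B, _); M halts in state B.

B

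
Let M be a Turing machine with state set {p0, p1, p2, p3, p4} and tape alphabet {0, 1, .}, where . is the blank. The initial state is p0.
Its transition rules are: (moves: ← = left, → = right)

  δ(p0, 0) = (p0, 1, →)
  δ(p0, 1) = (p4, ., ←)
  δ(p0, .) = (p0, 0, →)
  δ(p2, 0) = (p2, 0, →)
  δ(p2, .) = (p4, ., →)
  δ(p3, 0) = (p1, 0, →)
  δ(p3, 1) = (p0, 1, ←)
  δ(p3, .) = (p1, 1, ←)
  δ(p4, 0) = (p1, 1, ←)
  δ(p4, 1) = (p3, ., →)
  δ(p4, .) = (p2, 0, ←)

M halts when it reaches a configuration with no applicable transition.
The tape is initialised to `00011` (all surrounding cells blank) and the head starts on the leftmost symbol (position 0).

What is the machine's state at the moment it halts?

p0 | [0]0011   read 0 → write 1, move →, go to p0
p0 | 1[0]011   read 0 → write 1, move →, go to p0
p0 | 11[0]11   read 0 → write 1, move →, go to p0
p0 | 111[1]1   read 1 → write ., move ←, go to p4
p4 | 11[1].1   read 1 → write ., move →, go to p3
p3 | 11.[.]1   read . → write 1, move ←, go to p1
p1 | 11[.]11
No transition is defined for (p1, .); M halts in state p1.

p1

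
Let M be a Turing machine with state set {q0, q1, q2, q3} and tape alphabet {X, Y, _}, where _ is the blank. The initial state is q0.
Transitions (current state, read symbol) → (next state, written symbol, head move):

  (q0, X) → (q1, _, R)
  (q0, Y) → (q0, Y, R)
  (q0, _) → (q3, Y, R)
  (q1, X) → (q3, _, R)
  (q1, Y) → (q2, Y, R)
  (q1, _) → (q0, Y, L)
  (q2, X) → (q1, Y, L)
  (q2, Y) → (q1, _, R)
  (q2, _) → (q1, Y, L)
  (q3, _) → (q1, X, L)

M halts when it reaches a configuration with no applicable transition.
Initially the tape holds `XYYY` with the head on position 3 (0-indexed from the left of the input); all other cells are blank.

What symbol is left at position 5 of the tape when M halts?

state=q0 head=3 tape=XYY[Y]___   (q0,Y)→(q0,Y,R)
state=q0 head=4 tape=XYYY[_]__   (q0,_)→(q3,Y,R)
state=q3 head=5 tape=XYYYY[_]_   (q3,_)→(q1,X,L)
state=q1 head=4 tape=XYYY[Y]X_   (q1,Y)→(q2,Y,R)
state=q2 head=5 tape=XYYYY[X]_   (q2,X)→(q1,Y,L)
state=q1 head=4 tape=XYYY[Y]Y_   (q1,Y)→(q2,Y,R)
state=q2 head=5 tape=XYYYY[Y]_   (q2,Y)→(q1,_,R)
state=q1 head=6 tape=XYYYY_[_]   (q1,_)→(q0,Y,L)
state=q0 head=5 tape=XYYYY[_]Y   (q0,_)→(q3,Y,R)
state=q3 head=6 tape=XYYYYY[Y]
Cell 5 holds Y when M halts.

Y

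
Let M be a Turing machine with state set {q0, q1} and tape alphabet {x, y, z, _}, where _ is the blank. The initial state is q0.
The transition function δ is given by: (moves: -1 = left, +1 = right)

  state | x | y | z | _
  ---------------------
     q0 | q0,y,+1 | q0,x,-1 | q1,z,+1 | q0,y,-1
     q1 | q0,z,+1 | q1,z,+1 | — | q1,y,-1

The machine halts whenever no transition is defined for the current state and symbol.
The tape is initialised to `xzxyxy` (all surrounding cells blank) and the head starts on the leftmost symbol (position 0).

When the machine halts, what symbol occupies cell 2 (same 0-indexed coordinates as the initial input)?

state=q0 head=0 tape=[x]zxyxy___   (q0,x)→(q0,y,+1)
state=q0 head=1 tape=y[z]xyxy___   (q0,z)→(q1,z,+1)
state=q1 head=2 tape=yz[x]yxy___   (q1,x)→(q0,z,+1)
state=q0 head=3 tape=yzz[y]xy___   (q0,y)→(q0,x,-1)
state=q0 head=2 tape=yz[z]xxy___   (q0,z)→(q1,z,+1)
state=q1 head=3 tape=yzz[x]xy___   (q1,x)→(q0,z,+1)
state=q0 head=4 tape=yzzz[x]y___   (q0,x)→(q0,y,+1)
state=q0 head=5 tape=yzzzy[y]___   (q0,y)→(q0,x,-1)
state=q0 head=4 tape=yzzz[y]x___   (q0,y)→(q0,x,-1)
state=q0 head=3 tape=yzz[z]xx___   (q0,z)→(q1,z,+1)
state=q1 head=4 tape=yzzz[x]x___   (q1,x)→(q0,z,+1)
state=q0 head=5 tape=yzzzz[x]___   (q0,x)→(q0,y,+1)
state=q0 head=6 tape=yzzzzy[_]__   (q0,_)→(q0,y,-1)
state=q0 head=5 tape=yzzzz[y]y__   (q0,y)→(q0,x,-1)
state=q0 head=4 tape=yzzz[z]xy__   (q0,z)→(q1,z,+1)
state=q1 head=5 tape=yzzzz[x]y__   (q1,x)→(q0,z,+1)
state=q0 head=6 tape=yzzzzz[y]__   (q0,y)→(q0,x,-1)
state=q0 head=5 tape=yzzzz[z]x__   (q0,z)→(q1,z,+1)
state=q1 head=6 tape=yzzzzz[x]__   (q1,x)→(q0,z,+1)
state=q0 head=7 tape=yzzzzzz[_]_   (q0,_)→(q0,y,-1)
state=q0 head=6 tape=yzzzzz[z]y_   (q0,z)→(q1,z,+1)
state=q1 head=7 tape=yzzzzzz[y]_   (q1,y)→(q1,z,+1)
state=q1 head=8 tape=yzzzzzzz[_]   (q1,_)→(q1,y,-1)
state=q1 head=7 tape=yzzzzzz[z]y
Cell 2 holds z when M halts.

z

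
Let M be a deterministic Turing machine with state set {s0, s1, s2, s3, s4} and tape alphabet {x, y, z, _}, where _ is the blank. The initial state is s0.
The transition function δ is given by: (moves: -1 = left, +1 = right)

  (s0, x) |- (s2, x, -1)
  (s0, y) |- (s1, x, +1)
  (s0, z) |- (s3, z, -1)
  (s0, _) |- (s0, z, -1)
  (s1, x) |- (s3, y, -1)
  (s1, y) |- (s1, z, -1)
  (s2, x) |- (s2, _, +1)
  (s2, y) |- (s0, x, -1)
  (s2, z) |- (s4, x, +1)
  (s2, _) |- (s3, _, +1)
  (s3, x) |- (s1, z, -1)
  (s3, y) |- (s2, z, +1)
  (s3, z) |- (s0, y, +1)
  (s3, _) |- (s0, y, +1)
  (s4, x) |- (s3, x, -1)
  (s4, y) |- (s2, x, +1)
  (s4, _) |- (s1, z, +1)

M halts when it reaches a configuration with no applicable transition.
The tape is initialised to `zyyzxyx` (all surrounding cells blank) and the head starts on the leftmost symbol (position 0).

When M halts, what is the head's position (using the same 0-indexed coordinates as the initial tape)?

2

state=s0 head=0 tape=_[z]yyzxyx   (s0,z)→(s3,z,-1)
state=s3 head=-1 tape=[_]zyyzxyx   (s3,_)→(s0,y,+1)
state=s0 head=0 tape=y[z]yyzxyx   (s0,z)→(s3,z,-1)
state=s3 head=-1 tape=[y]zyyzxyx   (s3,y)→(s2,z,+1)
state=s2 head=0 tape=z[z]yyzxyx   (s2,z)→(s4,x,+1)
state=s4 head=1 tape=zx[y]yzxyx   (s4,y)→(s2,x,+1)
state=s2 head=2 tape=zxx[y]zxyx   (s2,y)→(s0,x,-1)
state=s0 head=1 tape=zx[x]xzxyx   (s0,x)→(s2,x,-1)
state=s2 head=0 tape=z[x]xxzxyx   (s2,x)→(s2,_,+1)
state=s2 head=1 tape=z_[x]xzxyx   (s2,x)→(s2,_,+1)
state=s2 head=2 tape=z__[x]zxyx   (s2,x)→(s2,_,+1)
state=s2 head=3 tape=z___[z]xyx   (s2,z)→(s4,x,+1)
state=s4 head=4 tape=z___x[x]yx   (s4,x)→(s3,x,-1)
state=s3 head=3 tape=z___[x]xyx   (s3,x)→(s1,z,-1)
state=s1 head=2 tape=z__[_]zxyx
At halt the head is at cell 2.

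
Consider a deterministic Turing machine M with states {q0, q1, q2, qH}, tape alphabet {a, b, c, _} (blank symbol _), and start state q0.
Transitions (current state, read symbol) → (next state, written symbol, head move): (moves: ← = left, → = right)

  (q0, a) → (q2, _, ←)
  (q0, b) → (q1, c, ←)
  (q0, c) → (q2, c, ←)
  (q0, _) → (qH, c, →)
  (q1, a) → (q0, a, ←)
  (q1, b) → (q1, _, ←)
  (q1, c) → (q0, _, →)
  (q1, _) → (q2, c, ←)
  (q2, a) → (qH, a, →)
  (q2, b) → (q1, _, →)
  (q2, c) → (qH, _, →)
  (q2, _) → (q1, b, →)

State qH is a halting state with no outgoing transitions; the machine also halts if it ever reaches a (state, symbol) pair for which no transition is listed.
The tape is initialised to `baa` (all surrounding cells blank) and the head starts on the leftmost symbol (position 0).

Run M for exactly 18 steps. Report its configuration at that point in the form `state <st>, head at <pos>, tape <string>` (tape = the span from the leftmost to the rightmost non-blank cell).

state=q0 head=0 tape=__[b]aa__   (q0,b)→(q1,c,←)
state=q1 head=-1 tape=_[_]caa__   (q1,_)→(q2,c,←)
state=q2 head=-2 tape=[_]ccaa__   (q2,_)→(q1,b,→)
state=q1 head=-1 tape=b[c]caa__   (q1,c)→(q0,_,→)
state=q0 head=0 tape=b_[c]aa__   (q0,c)→(q2,c,←)
state=q2 head=-1 tape=b[_]caa__   (q2,_)→(q1,b,→)
state=q1 head=0 tape=bb[c]aa__   (q1,c)→(q0,_,→)
state=q0 head=1 tape=bb_[a]a__   (q0,a)→(q2,_,←)
state=q2 head=0 tape=bb[_]_a__   (q2,_)→(q1,b,→)
state=q1 head=1 tape=bbb[_]a__   (q1,_)→(q2,c,←)
state=q2 head=0 tape=bb[b]ca__   (q2,b)→(q1,_,→)
state=q1 head=1 tape=bb_[c]a__   (q1,c)→(q0,_,→)
state=q0 head=2 tape=bb__[a]__   (q0,a)→(q2,_,←)
state=q2 head=1 tape=bb_[_]___   (q2,_)→(q1,b,→)
state=q1 head=2 tape=bb_b[_]__   (q1,_)→(q2,c,←)
state=q2 head=1 tape=bb_[b]c__   (q2,b)→(q1,_,→)
state=q1 head=2 tape=bb__[c]__   (q1,c)→(q0,_,→)
state=q0 head=3 tape=bb___[_]_   (q0,_)→(qH,c,→)
state=qH head=4 tape=bb___c[_]
After 18 steps: state qH, head at 4, tape bb___c.

state qH, head at 4, tape bb___c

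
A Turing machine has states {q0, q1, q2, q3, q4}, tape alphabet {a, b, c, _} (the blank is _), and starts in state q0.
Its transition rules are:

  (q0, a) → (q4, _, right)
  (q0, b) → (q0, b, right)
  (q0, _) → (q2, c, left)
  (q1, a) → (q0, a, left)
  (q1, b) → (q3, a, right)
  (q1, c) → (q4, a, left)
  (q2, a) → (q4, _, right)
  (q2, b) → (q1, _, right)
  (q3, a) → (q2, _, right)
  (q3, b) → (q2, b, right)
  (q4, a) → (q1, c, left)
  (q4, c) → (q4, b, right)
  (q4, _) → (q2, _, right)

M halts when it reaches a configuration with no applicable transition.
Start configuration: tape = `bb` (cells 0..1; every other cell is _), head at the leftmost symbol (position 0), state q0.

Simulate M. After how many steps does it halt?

8

q0 | [b]b___   read b → write b, move right, go to q0
q0 | b[b]___   read b → write b, move right, go to q0
q0 | bb[_]__   read _ → write c, move left, go to q2
q2 | b[b]c__   read b → write _, move right, go to q1
q1 | b_[c]__   read c → write a, move left, go to q4
q4 | b[_]a__   read _ → write _, move right, go to q2
q2 | b_[a]__   read a → write _, move right, go to q4
q4 | b__[_]_   read _ → write _, move right, go to q2
q2 | b___[_]
M halts after 8 transitions.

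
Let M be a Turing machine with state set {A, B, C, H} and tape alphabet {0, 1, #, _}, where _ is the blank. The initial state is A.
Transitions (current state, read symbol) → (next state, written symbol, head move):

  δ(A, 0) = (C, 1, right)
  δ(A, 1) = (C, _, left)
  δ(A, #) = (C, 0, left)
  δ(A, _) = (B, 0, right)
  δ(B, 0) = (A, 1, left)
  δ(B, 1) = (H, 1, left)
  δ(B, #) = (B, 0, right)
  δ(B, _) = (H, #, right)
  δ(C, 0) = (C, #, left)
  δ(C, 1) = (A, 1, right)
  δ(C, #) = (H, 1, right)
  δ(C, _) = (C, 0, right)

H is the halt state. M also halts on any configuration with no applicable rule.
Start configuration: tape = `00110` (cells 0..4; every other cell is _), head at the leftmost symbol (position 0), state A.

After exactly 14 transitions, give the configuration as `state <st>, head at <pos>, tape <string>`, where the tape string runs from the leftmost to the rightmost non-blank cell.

state B, head at 6, tape 111110

state=A head=0 tape=[0]0110__   (A,0)→(C,1,right)
state=C head=1 tape=1[0]110__   (C,0)→(C,#,left)
state=C head=0 tape=[1]#110__   (C,1)→(A,1,right)
state=A head=1 tape=1[#]110__   (A,#)→(C,0,left)
state=C head=0 tape=[1]0110__   (C,1)→(A,1,right)
state=A head=1 tape=1[0]110__   (A,0)→(C,1,right)
state=C head=2 tape=11[1]10__   (C,1)→(A,1,right)
state=A head=3 tape=111[1]0__   (A,1)→(C,_,left)
state=C head=2 tape=11[1]_0__   (C,1)→(A,1,right)
state=A head=3 tape=111[_]0__   (A,_)→(B,0,right)
state=B head=4 tape=1110[0]__   (B,0)→(A,1,left)
state=A head=3 tape=111[0]1__   (A,0)→(C,1,right)
state=C head=4 tape=1111[1]__   (C,1)→(A,1,right)
state=A head=5 tape=11111[_]_   (A,_)→(B,0,right)
state=B head=6 tape=111110[_]
After 14 steps: state B, head at 6, tape 111110.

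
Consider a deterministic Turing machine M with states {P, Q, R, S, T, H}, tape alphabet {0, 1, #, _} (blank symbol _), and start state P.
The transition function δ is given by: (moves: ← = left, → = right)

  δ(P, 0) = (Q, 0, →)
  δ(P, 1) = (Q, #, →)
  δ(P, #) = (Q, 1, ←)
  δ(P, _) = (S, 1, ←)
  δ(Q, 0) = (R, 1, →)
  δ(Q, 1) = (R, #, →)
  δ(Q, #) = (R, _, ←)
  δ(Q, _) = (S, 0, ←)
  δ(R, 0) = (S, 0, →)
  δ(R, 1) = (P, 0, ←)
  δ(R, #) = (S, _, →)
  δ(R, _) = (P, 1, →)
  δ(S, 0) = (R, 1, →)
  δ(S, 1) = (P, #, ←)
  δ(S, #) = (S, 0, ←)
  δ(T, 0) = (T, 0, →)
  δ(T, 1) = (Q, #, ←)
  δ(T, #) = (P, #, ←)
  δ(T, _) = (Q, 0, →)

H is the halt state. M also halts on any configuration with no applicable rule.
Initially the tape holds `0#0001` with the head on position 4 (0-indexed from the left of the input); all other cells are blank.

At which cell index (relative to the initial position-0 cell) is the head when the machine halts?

state=P head=4 tape=0#00[0]1__   (P,0)→(Q,0,→)
state=Q head=5 tape=0#000[1]__   (Q,1)→(R,#,→)
state=R head=6 tape=0#000#[_]_   (R,_)→(P,1,→)
state=P head=7 tape=0#000#1[_]   (P,_)→(S,1,←)
state=S head=6 tape=0#000#[1]1   (S,1)→(P,#,←)
state=P head=5 tape=0#000[#]#1   (P,#)→(Q,1,←)
state=Q head=4 tape=0#00[0]1#1   (Q,0)→(R,1,→)
state=R head=5 tape=0#001[1]#1   (R,1)→(P,0,←)
state=P head=4 tape=0#00[1]0#1   (P,1)→(Q,#,→)
state=Q head=5 tape=0#00#[0]#1   (Q,0)→(R,1,→)
state=R head=6 tape=0#00#1[#]1   (R,#)→(S,_,→)
state=S head=7 tape=0#00#1_[1]   (S,1)→(P,#,←)
state=P head=6 tape=0#00#1[_]#   (P,_)→(S,1,←)
state=S head=5 tape=0#00#[1]1#   (S,1)→(P,#,←)
state=P head=4 tape=0#00[#]#1#   (P,#)→(Q,1,←)
state=Q head=3 tape=0#0[0]1#1#   (Q,0)→(R,1,→)
state=R head=4 tape=0#01[1]#1#   (R,1)→(P,0,←)
state=P head=3 tape=0#0[1]0#1#   (P,1)→(Q,#,→)
state=Q head=4 tape=0#0#[0]#1#   (Q,0)→(R,1,→)
state=R head=5 tape=0#0#1[#]1#   (R,#)→(S,_,→)
state=S head=6 tape=0#0#1_[1]#   (S,1)→(P,#,←)
state=P head=5 tape=0#0#1[_]##   (P,_)→(S,1,←)
state=S head=4 tape=0#0#[1]1##   (S,1)→(P,#,←)
state=P head=3 tape=0#0[#]#1##   (P,#)→(Q,1,←)
state=Q head=2 tape=0#[0]1#1##   (Q,0)→(R,1,→)
state=R head=3 tape=0#1[1]#1##   (R,1)→(P,0,←)
state=P head=2 tape=0#[1]0#1##   (P,1)→(Q,#,→)
state=Q head=3 tape=0##[0]#1##   (Q,0)→(R,1,→)
state=R head=4 tape=0##1[#]1##   (R,#)→(S,_,→)
state=S head=5 tape=0##1_[1]##   (S,1)→(P,#,←)
state=P head=4 tape=0##1[_]###   (P,_)→(S,1,←)
state=S head=3 tape=0##[1]1###   (S,1)→(P,#,←)
state=P head=2 tape=0#[#]#1###   (P,#)→(Q,1,←)
state=Q head=1 tape=0[#]1#1###   (Q,#)→(R,_,←)
state=R head=0 tape=[0]_1#1###   (R,0)→(S,0,→)
state=S head=1 tape=0[_]1#1###
At halt the head is at cell 1.

1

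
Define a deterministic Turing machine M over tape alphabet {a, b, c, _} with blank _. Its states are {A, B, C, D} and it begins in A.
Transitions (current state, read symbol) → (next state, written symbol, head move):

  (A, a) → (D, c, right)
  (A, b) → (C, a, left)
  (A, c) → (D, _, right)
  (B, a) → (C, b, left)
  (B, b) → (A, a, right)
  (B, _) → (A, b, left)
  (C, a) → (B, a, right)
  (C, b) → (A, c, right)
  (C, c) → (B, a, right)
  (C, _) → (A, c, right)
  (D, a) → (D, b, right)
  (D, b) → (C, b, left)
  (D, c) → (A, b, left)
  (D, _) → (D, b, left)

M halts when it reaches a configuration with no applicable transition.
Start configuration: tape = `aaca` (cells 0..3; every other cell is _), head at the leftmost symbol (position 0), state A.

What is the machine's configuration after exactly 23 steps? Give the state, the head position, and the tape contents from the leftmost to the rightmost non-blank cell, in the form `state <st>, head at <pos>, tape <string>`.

state C, head at 3, tape aaaab

A | [a]aca_   read a → write c, move right, go to D
D | c[a]ca_   read a → write b, move right, go to D
D | cb[c]a_   read c → write b, move left, go to A
A | c[b]ba_   read b → write a, move left, go to C
C | [c]aba_   read c → write a, move right, go to B
B | a[a]ba_   read a → write b, move left, go to C
C | [a]bba_   read a → write a, move right, go to B
B | a[b]ba_   read b → write a, move right, go to A
A | aa[b]a_   read b → write a, move left, go to C
C | a[a]aa_   read a → write a, move right, go to B
B | aa[a]a_   read a → write b, move left, go to C
C | a[a]ba_   read a → write a, move right, go to B
B | aa[b]a_   read b → write a, move right, go to A
A | aaa[a]_   read a → write c, move right, go to D
D | aaac[_]   read _ → write b, move left, go to D
D | aaa[c]b   read c → write b, move left, go to A
A | aa[a]bb   read a → write c, move right, go to D
D | aac[b]b   read b → write b, move left, go to C
C | aa[c]bb   read c → write a, move right, go to B
B | aaa[b]b   read b → write a, move right, go to A
A | aaaa[b]   read b → write a, move left, go to C
C | aaa[a]a   read a → write a, move right, go to B
B | aaaa[a]   read a → write b, move left, go to C
C | aaa[a]b
After 23 steps: state C, head at 3, tape aaaab.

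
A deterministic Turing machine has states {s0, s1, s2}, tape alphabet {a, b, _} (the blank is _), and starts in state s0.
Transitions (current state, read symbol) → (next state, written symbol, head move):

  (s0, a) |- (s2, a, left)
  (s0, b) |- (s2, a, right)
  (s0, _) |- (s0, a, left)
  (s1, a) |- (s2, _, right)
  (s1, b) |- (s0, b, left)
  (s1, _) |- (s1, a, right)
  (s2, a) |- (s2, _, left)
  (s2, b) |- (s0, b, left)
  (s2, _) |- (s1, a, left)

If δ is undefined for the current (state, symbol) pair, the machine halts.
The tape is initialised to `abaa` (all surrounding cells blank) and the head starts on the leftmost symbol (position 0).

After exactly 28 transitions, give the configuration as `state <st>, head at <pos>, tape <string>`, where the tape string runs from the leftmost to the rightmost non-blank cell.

state=s0 head=0 tape=_____[a]baa   (s0,a)→(s2,a,left)
state=s2 head=-1 tape=____[_]abaa   (s2,_)→(s1,a,left)
state=s1 head=-2 tape=___[_]aabaa   (s1,_)→(s1,a,right)
state=s1 head=-1 tape=___a[a]abaa   (s1,a)→(s2,_,right)
state=s2 head=0 tape=___a_[a]baa   (s2,a)→(s2,_,left)
state=s2 head=-1 tape=___a[_]_baa   (s2,_)→(s1,a,left)
state=s1 head=-2 tape=___[a]a_baa   (s1,a)→(s2,_,right)
state=s2 head=-1 tape=____[a]_baa   (s2,a)→(s2,_,left)
state=s2 head=-2 tape=___[_]__baa   (s2,_)→(s1,a,left)
state=s1 head=-3 tape=__[_]a__baa   (s1,_)→(s1,a,right)
state=s1 head=-2 tape=__a[a]__baa   (s1,a)→(s2,_,right)
state=s2 head=-1 tape=__a_[_]_baa   (s2,_)→(s1,a,left)
state=s1 head=-2 tape=__a[_]a_baa   (s1,_)→(s1,a,right)
state=s1 head=-1 tape=__aa[a]_baa   (s1,a)→(s2,_,right)
state=s2 head=0 tape=__aa_[_]baa   (s2,_)→(s1,a,left)
state=s1 head=-1 tape=__aa[_]abaa   (s1,_)→(s1,a,right)
state=s1 head=0 tape=__aaa[a]baa   (s1,a)→(s2,_,right)
state=s2 head=1 tape=__aaa_[b]aa   (s2,b)→(s0,b,left)
state=s0 head=0 tape=__aaa[_]baa   (s0,_)→(s0,a,left)
state=s0 head=-1 tape=__aa[a]abaa   (s0,a)→(s2,a,left)
state=s2 head=-2 tape=__a[a]aabaa   (s2,a)→(s2,_,left)
state=s2 head=-3 tape=__[a]_aabaa   (s2,a)→(s2,_,left)
state=s2 head=-4 tape=_[_]__aabaa   (s2,_)→(s1,a,left)
state=s1 head=-5 tape=[_]a__aabaa   (s1,_)→(s1,a,right)
state=s1 head=-4 tape=a[a]__aabaa   (s1,a)→(s2,_,right)
state=s2 head=-3 tape=a_[_]_aabaa   (s2,_)→(s1,a,left)
state=s1 head=-4 tape=a[_]a_aabaa   (s1,_)→(s1,a,right)
state=s1 head=-3 tape=aa[a]_aabaa   (s1,a)→(s2,_,right)
state=s2 head=-2 tape=aa_[_]aabaa
After 28 steps: state s2, head at -2, tape aa__aabaa.

state s2, head at -2, tape aa__aabaa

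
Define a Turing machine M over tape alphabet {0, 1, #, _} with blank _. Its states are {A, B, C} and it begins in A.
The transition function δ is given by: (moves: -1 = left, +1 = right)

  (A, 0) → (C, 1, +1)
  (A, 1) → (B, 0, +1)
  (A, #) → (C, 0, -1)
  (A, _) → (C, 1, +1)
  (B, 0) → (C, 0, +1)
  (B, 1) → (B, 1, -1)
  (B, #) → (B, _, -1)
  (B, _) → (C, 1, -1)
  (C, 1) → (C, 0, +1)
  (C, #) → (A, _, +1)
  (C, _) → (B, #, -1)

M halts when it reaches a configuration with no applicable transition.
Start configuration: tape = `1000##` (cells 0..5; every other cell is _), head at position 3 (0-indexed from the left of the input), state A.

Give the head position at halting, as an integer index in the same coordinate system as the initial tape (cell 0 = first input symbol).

3

A | 100[0]##_   read 0 → write 1, move +1, go to C
C | 1001[#]#_   read # → write _, move +1, go to A
A | 1001_[#]_   read # → write 0, move -1, go to C
C | 1001[_]0_   read _ → write #, move -1, go to B
B | 100[1]#0_   read 1 → write 1, move -1, go to B
B | 10[0]1#0_   read 0 → write 0, move +1, go to C
C | 100[1]#0_   read 1 → write 0, move +1, go to C
C | 1000[#]0_   read # → write _, move +1, go to A
A | 1000_[0]_   read 0 → write 1, move +1, go to C
C | 1000_1[_]   read _ → write #, move -1, go to B
B | 1000_[1]#   read 1 → write 1, move -1, go to B
B | 1000[_]1#   read _ → write 1, move -1, go to C
C | 100[0]11#
At halt the head is at cell 3.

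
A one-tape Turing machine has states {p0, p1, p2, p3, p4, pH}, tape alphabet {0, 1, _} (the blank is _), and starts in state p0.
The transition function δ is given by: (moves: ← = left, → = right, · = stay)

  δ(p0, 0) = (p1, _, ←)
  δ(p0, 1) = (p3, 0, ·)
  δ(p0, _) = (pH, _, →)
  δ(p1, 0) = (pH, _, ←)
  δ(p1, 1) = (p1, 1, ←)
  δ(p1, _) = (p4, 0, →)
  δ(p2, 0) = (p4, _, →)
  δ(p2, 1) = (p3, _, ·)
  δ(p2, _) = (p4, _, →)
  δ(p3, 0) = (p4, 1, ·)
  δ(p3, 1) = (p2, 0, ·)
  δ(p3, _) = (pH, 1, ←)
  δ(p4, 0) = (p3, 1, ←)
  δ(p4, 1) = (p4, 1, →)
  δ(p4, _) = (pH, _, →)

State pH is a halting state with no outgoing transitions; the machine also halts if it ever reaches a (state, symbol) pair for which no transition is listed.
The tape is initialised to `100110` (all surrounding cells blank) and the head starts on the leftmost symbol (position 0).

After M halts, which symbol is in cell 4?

state=p0 head=0 tape=[1]00110__   (p0,1)→(p3,0,·)
state=p3 head=0 tape=[0]00110__   (p3,0)→(p4,1,·)
state=p4 head=0 tape=[1]00110__   (p4,1)→(p4,1,→)
state=p4 head=1 tape=1[0]0110__   (p4,0)→(p3,1,←)
state=p3 head=0 tape=[1]10110__   (p3,1)→(p2,0,·)
state=p2 head=0 tape=[0]10110__   (p2,0)→(p4,_,→)
state=p4 head=1 tape=_[1]0110__   (p4,1)→(p4,1,→)
state=p4 head=2 tape=_1[0]110__   (p4,0)→(p3,1,←)
state=p3 head=1 tape=_[1]1110__   (p3,1)→(p2,0,·)
state=p2 head=1 tape=_[0]1110__   (p2,0)→(p4,_,→)
state=p4 head=2 tape=__[1]110__   (p4,1)→(p4,1,→)
state=p4 head=3 tape=__1[1]10__   (p4,1)→(p4,1,→)
state=p4 head=4 tape=__11[1]0__   (p4,1)→(p4,1,→)
state=p4 head=5 tape=__111[0]__   (p4,0)→(p3,1,←)
state=p3 head=4 tape=__11[1]1__   (p3,1)→(p2,0,·)
state=p2 head=4 tape=__11[0]1__   (p2,0)→(p4,_,→)
state=p4 head=5 tape=__11_[1]__   (p4,1)→(p4,1,→)
state=p4 head=6 tape=__11_1[_]_   (p4,_)→(pH,_,→)
state=pH head=7 tape=__11_1_[_]
Cell 4 holds _ when M halts.

_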